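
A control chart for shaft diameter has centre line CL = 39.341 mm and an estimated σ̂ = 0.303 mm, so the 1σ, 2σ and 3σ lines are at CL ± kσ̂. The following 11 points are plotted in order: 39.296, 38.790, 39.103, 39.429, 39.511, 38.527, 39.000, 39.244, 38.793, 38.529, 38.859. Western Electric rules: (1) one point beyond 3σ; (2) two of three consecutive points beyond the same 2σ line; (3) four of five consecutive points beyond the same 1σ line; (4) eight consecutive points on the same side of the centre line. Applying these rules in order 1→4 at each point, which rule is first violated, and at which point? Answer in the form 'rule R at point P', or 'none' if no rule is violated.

rule 3 at point 10

Zone of each point (C = within 1σ̂, B = 1σ̂–2σ̂, A = 2σ̂–3σ̂, * = beyond 3σ̂; sign = side of CL): 1:-C, 2:-B, 3:-C, 4:+C, 5:+C, 6:-A, 7:-B, 8:-C, 9:-B, 10:-A, 11:-B
Rule 3 (four of five consecutive points beyond the same 1σ limit) is satisfied at point 10.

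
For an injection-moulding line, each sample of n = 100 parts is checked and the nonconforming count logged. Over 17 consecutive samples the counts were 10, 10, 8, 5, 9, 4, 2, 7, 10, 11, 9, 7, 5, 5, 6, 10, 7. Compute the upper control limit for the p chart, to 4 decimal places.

0.1518

p̄ = Σdᵢ / (k·n) = 125 / (17 × 100) = 0.07353
UCL = p̄ + 3·√(p̄(1−p̄)/n) = 0.07353 + 3 × √(0.07353×0.92647/100) = 0.07353 + 3 × 0.02610 = 0.15183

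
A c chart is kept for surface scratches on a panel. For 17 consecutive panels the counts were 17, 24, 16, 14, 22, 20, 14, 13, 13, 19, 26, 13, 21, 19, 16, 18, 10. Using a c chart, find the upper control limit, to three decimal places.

29.850

c̄ = (17 + 24 + 16 + 14 + 22 + 20 + 14 + 13 + 13 + 19 + 26 + 13 + 21 + 19 + 16 + 18 + 10) / 17 = 295 / 17 = 17.3529
UCL = c̄ + 3√c̄ = 17.3529 + 3 × √17.3529 = 17.3529 + 3 × 4.1657 = 29.8500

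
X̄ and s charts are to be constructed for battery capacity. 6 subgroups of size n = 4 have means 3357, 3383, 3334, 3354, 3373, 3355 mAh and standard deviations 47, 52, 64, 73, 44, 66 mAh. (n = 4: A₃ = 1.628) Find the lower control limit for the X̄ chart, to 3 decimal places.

X̄̄ = (3357 + 3383 + 3334 + 3354 + 3373 + 3355) / 6 = 3359.3333
s̄ = (47 + 52 + 64 + 73 + 44 + 66) / 6 = 57.6667
LCL = X̄̄ − A₃·s̄ = 3359.3333 − 1.628 × 57.6667 = 3265.4520

3265.452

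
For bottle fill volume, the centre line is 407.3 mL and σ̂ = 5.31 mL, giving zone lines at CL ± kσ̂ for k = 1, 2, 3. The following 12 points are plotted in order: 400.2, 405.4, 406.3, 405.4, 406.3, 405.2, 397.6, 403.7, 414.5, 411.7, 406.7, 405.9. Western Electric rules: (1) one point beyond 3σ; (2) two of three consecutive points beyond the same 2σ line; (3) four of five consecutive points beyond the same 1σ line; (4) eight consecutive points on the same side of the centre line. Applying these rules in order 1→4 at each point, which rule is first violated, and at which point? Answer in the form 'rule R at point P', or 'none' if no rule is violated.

Zone of each point (C = within 1σ̂, B = 1σ̂–2σ̂, A = 2σ̂–3σ̂, * = beyond 3σ̂; sign = side of CL): 1:-B, 2:-C, 3:-C, 4:-C, 5:-C, 6:-C, 7:-B, 8:-C, 9:+B, 10:+C, 11:-C, 12:-C
Rule 4 (eight consecutive points on the same side of the centre line) is satisfied at point 8.

rule 4 at point 8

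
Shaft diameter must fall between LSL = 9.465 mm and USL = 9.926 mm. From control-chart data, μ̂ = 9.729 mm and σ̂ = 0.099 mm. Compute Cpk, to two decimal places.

0.66

Cpu = (USL − μ̂) / (3σ̂) = (9.926 − 9.729) / (3 × 0.099) = 0.6633; Cpl = (μ̂ − LSL) / (3σ̂) = (9.729 − 9.465) / (3 × 0.099) = 0.8889; Cpk = min(Cpu, Cpl) = 0.6633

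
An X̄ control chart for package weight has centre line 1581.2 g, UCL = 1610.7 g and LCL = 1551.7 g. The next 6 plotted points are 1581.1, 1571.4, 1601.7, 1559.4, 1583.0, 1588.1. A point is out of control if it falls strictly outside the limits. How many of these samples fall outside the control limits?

0

All 6 points lie within [1551.7, 1610.7].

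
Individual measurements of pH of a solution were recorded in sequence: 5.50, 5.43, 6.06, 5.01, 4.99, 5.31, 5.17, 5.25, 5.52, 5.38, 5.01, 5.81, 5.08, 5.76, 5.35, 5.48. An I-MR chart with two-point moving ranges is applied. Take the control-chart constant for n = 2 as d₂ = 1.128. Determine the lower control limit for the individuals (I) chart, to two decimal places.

X̄ = (5.50 + 5.43 + 6.06 + 5.01 + 4.99 + 5.31 + 5.17 + 5.25 + 5.52 + 5.38 + 5.01 + 5.81 + 5.08 + 5.76 + 5.35 + 5.48) / 16 = 5.3819
Moving ranges: 0.07, 0.63, 1.05, 0.02, 0.32, 0.14, 0.08, 0.27, 0.14, 0.37, 0.80, 0.73, 0.68, 0.41, 0.13; M̄R̄ = 5.8400 / 15 = 0.3893
LCL = X̄ − 3·M̄R̄/d₂ = 5.3819 − 3 × 0.3893 / 1.128 = 4.3464

4.35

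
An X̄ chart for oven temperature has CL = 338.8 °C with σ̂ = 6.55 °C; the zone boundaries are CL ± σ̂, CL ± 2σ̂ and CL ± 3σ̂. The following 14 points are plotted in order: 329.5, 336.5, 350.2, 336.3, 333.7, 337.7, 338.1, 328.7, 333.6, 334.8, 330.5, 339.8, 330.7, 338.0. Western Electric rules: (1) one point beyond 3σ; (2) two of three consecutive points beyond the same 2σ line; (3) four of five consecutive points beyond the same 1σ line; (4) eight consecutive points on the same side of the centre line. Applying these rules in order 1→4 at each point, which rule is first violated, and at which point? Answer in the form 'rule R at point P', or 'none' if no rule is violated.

rule 4 at point 11

Zone of each point (C = within 1σ̂, B = 1σ̂–2σ̂, A = 2σ̂–3σ̂, * = beyond 3σ̂; sign = side of CL): 1:-B, 2:-C, 3:+B, 4:-C, 5:-C, 6:-C, 7:-C, 8:-B, 9:-C, 10:-C, 11:-B, 12:+C, 13:-B, 14:-C
Rule 4 (eight consecutive points on the same side of the centre line) is satisfied at point 11.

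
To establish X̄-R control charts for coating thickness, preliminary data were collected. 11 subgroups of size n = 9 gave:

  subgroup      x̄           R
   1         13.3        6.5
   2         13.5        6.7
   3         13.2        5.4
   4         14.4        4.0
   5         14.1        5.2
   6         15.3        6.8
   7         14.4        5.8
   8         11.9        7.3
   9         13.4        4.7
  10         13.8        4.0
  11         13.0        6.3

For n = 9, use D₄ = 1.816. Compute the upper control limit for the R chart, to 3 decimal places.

R̄ = (6.5 + 6.7 + 5.4 + 4.0 + 5.2 + 6.8 + 5.8 + 7.3 + 4.7 + 4.0 + 6.3) / 11 = 62.7000 / 11 = 5.7000
UCL_R = D₄·R̄ = 1.816 × 5.7000 = 10.3512

10.351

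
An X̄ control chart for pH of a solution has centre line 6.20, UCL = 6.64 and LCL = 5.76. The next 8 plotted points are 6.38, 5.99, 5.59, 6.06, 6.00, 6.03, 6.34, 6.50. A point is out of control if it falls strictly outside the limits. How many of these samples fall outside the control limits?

1

Compare each point to [5.76, 6.64]: sample 3 = 5.59 < LCL.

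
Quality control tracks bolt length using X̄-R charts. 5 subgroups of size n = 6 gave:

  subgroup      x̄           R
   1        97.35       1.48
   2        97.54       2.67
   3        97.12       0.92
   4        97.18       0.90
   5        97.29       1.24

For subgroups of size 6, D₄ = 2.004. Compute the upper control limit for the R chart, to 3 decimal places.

2.890

R̄ = (1.48 + 2.67 + 0.92 + 0.90 + 1.24) / 5 = 7.2100 / 5 = 1.4420
UCL_R = D₄·R̄ = 2.004 × 1.4420 = 2.8898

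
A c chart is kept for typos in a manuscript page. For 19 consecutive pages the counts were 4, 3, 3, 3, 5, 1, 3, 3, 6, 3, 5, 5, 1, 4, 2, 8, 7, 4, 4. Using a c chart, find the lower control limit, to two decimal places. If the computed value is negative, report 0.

0.00

c̄ = (4 + 3 + 3 + 3 + 5 + 1 + 3 + 3 + 6 + 3 + 5 + 5 + 1 + 4 + 2 + 8 + 7 + 4 + 4) / 19 = 74 / 19 = 3.8947
LCL = c̄ − 3√c̄ = 3.8947 − 3 × 1.9735 = -2.0258 → 0 (cannot be negative)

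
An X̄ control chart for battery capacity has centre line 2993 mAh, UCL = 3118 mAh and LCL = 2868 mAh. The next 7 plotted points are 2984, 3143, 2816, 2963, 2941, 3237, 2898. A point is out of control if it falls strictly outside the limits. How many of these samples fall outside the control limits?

3

Compare each point to [2868, 3118]: sample 2 = 3143 > UCL; sample 3 = 2816 < LCL; sample 6 = 3237 > UCL.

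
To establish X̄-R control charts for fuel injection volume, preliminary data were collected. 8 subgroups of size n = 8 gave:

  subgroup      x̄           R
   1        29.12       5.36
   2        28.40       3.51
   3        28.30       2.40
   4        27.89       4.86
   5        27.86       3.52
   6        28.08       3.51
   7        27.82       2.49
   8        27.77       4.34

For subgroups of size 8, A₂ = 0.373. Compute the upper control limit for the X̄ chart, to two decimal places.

X̄̄ = (29.12 + 28.40 + 28.30 + 27.89 + 27.86 + 28.08 + 27.82 + 27.77) / 8 = 225.2400 / 8 = 28.1550
R̄ = (5.36 + 3.51 + 2.40 + 4.86 + 3.52 + 3.51 + 2.49 + 4.34) / 8 = 29.9900 / 8 = 3.7488
UCL = X̄̄ + A₂·R̄ = 28.1550 + 0.373 × 3.7488 = 29.5533

29.55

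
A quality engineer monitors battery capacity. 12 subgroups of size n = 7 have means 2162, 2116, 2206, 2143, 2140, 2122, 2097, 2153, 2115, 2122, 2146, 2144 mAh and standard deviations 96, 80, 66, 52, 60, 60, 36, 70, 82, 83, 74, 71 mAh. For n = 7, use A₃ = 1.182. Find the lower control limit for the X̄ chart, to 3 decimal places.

2057.078

X̄̄ = (2162 + 2116 + 2206 + 2143 + 2140 + 2122 + 2097 + 2153 + 2115 + 2122 + 2146 + 2144) / 12 = 2138.8333
s̄ = (96 + 80 + 66 + 52 + 60 + 60 + 36 + 70 + 82 + 83 + 74 + 71) / 12 = 69.1667
LCL = X̄̄ − A₃·s̄ = 2138.8333 − 1.182 × 69.1667 = 2057.0783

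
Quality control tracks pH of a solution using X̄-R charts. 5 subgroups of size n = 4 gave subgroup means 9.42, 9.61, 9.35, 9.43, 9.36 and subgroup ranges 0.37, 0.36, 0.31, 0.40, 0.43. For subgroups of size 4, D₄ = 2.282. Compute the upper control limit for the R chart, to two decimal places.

0.85

R̄ = (0.37 + 0.36 + 0.31 + 0.40 + 0.43) / 5 = 1.8700 / 5 = 0.3740
UCL_R = D₄·R̄ = 2.282 × 0.3740 = 0.8535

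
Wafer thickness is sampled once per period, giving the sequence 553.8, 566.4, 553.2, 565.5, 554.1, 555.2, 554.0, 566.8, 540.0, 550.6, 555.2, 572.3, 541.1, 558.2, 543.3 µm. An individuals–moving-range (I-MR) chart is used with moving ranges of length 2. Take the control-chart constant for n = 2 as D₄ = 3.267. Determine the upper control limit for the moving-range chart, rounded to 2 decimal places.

43.61

Moving ranges: 12.6, 13.2, 12.3, 11.4, 1.1, 1.2, 12.8, 26.8, 10.6, 4.6, 17.1, 31.2, 17.1, 14.9; M̄R̄ = 186.9000 / 14 = 13.3500
UCL_MR = D₄·M̄R̄ = 3.267 × 13.3500 = 43.6144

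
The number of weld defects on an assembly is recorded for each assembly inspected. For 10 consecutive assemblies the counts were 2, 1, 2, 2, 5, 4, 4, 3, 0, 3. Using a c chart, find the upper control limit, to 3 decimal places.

7.437

c̄ = (2 + 1 + 2 + 2 + 5 + 4 + 4 + 3 + 0 + 3) / 10 = 26 / 10 = 2.6000
UCL = c̄ + 3√c̄ = 2.6000 + 3 × √2.6000 = 2.6000 + 3 × 1.6125 = 7.4374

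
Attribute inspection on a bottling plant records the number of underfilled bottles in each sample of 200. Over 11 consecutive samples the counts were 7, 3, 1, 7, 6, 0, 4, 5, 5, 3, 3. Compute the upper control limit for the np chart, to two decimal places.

p̄ = Σdᵢ / (k·n) = 44 / (11 × 200) = 0.02000
UCL = np̄ + 3·√(np̄(1−p̄)) = 4.0000 + 3 × √(4.0000×0.98000) = 4.0000 + 3 × 1.9799 = 9.9397

9.94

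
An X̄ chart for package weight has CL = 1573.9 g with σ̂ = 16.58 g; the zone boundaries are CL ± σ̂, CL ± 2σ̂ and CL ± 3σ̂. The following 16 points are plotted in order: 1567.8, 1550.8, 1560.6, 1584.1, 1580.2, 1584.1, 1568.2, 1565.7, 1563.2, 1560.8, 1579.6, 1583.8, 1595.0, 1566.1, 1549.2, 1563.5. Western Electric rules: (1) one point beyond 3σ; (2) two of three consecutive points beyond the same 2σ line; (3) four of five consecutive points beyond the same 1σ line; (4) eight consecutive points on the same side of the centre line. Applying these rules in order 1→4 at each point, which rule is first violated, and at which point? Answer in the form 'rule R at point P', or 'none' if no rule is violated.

Zone of each point (C = within 1σ̂, B = 1σ̂–2σ̂, A = 2σ̂–3σ̂, * = beyond 3σ̂; sign = side of CL): 1:-C, 2:-B, 3:-C, 4:+C, 5:+C, 6:+C, 7:-C, 8:-C, 9:-C, 10:-C, 11:+C, 12:+C, 13:+B, 14:-C, 15:-B, 16:-C
No rule fires across all 16 points.

none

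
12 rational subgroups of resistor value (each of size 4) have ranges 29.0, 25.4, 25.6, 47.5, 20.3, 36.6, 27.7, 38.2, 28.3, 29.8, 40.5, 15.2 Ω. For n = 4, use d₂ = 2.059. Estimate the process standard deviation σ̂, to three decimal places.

14.736

R̄ = (29.0 + 25.4 + 25.6 + 47.5 + 20.3 + 36.6 + 27.7 + 38.2 + 28.3 + 29.8 + 40.5 + 15.2) / 12 = 30.3417
σ̂ = R̄ / d₂ = 30.3417 / 2.059 = 14.7361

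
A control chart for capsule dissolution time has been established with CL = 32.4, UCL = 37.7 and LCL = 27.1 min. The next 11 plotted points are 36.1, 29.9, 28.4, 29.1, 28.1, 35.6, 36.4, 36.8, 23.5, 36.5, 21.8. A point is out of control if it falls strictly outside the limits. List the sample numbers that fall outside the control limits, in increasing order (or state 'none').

9, 11

Compare each point to [27.1, 37.7]: sample 9 = 23.5 < LCL; sample 11 = 21.8 < LCL.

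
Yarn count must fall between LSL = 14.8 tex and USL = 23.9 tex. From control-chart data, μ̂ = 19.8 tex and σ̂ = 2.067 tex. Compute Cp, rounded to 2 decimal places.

Cp = (USL − LSL) / (6σ̂) = (23.9 − 14.8) / (6 × 2.067) = 9.1000 / 12.4020 = 0.7338

0.73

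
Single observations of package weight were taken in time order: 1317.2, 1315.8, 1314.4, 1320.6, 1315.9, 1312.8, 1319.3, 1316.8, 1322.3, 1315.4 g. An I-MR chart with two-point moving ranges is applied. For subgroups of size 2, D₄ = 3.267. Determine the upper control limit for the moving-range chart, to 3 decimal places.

13.867

Moving ranges: 1.4, 1.4, 6.2, 4.7, 3.1, 6.5, 2.5, 5.5, 6.9; M̄R̄ = 38.2000 / 9 = 4.2444
UCL_MR = D₄·M̄R̄ = 3.267 × 4.2444 = 13.8666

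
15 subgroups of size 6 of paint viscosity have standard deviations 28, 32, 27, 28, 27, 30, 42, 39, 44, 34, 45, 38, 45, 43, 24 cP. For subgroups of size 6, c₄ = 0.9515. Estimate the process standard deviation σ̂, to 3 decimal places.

s̄ = (28 + 32 + 27 + 28 + 27 + 30 + 42 + 39 + 44 + 34 + 45 + 38 + 45 + 43 + 24) / 15 = 35.0667
σ̂ = s̄ / c₄ = 35.0667 / 0.9515 = 36.8541

36.854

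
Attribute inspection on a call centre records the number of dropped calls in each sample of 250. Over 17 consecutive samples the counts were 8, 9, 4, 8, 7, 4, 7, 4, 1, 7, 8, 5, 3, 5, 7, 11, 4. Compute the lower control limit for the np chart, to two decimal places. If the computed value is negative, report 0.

p̄ = Σdᵢ / (k·n) = 102 / (17 × 250) = 0.02400
LCL = np̄ − 3·√(np̄(1−p̄)) = 6.0000 − 3 × 2.4199 = -1.2598 → 0 (negative, so LCL = 0)

0.00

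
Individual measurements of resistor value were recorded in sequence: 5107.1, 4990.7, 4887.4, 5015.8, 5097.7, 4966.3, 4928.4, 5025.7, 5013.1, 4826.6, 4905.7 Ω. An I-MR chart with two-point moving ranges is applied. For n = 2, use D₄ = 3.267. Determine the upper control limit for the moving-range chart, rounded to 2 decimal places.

318.47

Moving ranges: 116.4, 103.3, 128.4, 81.9, 131.4, 37.9, 97.3, 12.6, 186.5, 79.1; M̄R̄ = 974.8000 / 10 = 97.4800
UCL_MR = D₄·M̄R̄ = 3.267 × 97.4800 = 318.4672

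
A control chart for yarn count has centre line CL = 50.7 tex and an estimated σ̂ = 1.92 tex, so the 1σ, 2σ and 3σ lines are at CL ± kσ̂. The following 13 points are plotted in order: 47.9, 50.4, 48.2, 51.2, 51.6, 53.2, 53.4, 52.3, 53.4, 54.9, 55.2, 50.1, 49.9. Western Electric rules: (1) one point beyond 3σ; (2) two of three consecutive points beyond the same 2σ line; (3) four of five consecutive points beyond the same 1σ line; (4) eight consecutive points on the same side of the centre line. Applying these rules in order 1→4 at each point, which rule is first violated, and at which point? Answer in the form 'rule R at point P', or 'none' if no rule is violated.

rule 3 at point 10

Zone of each point (C = within 1σ̂, B = 1σ̂–2σ̂, A = 2σ̂–3σ̂, * = beyond 3σ̂; sign = side of CL): 1:-B, 2:-C, 3:-B, 4:+C, 5:+C, 6:+B, 7:+B, 8:+C, 9:+B, 10:+A, 11:+A, 12:-C, 13:-C
Rule 3 (four of five consecutive points beyond the same 1σ limit) is satisfied at point 10.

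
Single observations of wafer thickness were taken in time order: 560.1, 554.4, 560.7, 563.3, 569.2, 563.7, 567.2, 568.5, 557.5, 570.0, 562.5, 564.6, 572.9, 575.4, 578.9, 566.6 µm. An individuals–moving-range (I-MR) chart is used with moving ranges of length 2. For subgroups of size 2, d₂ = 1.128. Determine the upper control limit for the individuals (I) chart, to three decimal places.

X̄ = (560.1 + 554.4 + 560.7 + 563.3 + 569.2 + 563.7 + 567.2 + 568.5 + 557.5 + 570.0 + 562.5 + 564.6 + 572.9 + 575.4 + 578.9 + 566.6) / 16 = 565.9688
Moving ranges: 5.7, 6.3, 2.6, 5.9, 5.5, 3.5, 1.3, 11.0, 12.5, 7.5, 2.1, 8.3, 2.5, 3.5, 12.3; M̄R̄ = 90.5000 / 15 = 6.0333
UCL = X̄ + 3·M̄R̄/d₂ = 565.9688 + 3 × 6.0333 / 1.128 = 582.0148

582.015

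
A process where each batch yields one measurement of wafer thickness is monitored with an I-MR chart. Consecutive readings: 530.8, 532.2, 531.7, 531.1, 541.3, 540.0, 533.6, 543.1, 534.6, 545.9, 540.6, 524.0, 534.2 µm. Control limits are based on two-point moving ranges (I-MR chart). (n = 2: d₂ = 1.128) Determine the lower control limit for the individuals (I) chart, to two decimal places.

X̄ = (530.8 + 532.2 + 531.7 + 531.1 + 541.3 + 540.0 + 533.6 + 543.1 + 534.6 + 545.9 + 540.6 + 524.0 + 534.2) / 13 = 535.6231
Moving ranges: 1.4, 0.5, 0.6, 10.2, 1.3, 6.4, 9.5, 8.5, 11.3, 5.3, 16.6, 10.2; M̄R̄ = 81.8000 / 12 = 6.8167
LCL = X̄ − 3·M̄R̄/d₂ = 535.6231 − 3 × 6.8167 / 1.128 = 517.4936

517.49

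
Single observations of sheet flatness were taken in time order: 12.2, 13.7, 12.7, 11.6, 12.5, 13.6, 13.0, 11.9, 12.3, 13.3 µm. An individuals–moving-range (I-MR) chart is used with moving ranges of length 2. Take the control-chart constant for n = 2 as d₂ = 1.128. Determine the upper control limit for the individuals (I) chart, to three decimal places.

X̄ = (12.2 + 13.7 + 12.7 + 11.6 + 12.5 + 13.6 + 13.0 + 11.9 + 12.3 + 13.3) / 10 = 12.6800
Moving ranges: 1.5, 1.0, 1.1, 0.9, 1.1, 0.6, 1.1, 0.4, 1.0; M̄R̄ = 8.7000 / 9 = 0.9667
UCL = X̄ + 3·M̄R̄/d₂ = 12.6800 + 3 × 0.9667 / 1.128 = 15.2509

15.251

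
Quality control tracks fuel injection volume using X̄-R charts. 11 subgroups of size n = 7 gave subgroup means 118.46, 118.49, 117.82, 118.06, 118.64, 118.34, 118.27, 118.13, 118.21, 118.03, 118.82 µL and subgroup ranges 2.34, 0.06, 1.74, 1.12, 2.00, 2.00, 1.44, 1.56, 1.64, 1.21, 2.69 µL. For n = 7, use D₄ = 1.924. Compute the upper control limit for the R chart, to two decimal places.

R̄ = (2.34 + 0.06 + 1.74 + 1.12 + 2.00 + 2.00 + 1.44 + 1.56 + 1.64 + 1.21 + 2.69) / 11 = 17.8000 / 11 = 1.6182
UCL_R = D₄·R̄ = 1.924 × 1.6182 = 3.1134

3.11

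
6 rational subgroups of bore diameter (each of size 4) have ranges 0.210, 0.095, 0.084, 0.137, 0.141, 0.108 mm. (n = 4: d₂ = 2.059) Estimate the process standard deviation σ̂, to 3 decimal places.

R̄ = (0.210 + 0.095 + 0.084 + 0.137 + 0.141 + 0.108) / 6 = 0.1292
σ̂ = R̄ / d₂ = 0.1292 / 2.059 = 0.0627

0.063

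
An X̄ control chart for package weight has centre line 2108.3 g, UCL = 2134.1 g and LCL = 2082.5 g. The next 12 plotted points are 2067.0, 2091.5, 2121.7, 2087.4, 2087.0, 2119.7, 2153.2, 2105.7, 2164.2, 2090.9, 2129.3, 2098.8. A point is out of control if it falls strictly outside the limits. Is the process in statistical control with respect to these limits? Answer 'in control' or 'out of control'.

out of control

Compare each point to [2082.5, 2134.1]: sample 1 = 2067.0 < LCL; sample 7 = 2153.2 > UCL; sample 9 = 2164.2 > UCL.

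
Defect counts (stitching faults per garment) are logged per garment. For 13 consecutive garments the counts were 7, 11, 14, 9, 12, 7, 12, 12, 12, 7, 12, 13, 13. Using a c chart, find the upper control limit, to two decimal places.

c̄ = (7 + 11 + 14 + 9 + 12 + 7 + 12 + 12 + 12 + 7 + 12 + 13 + 13) / 13 = 141 / 13 = 10.8462
UCL = c̄ + 3√c̄ = 10.8462 + 3 × √10.8462 = 10.8462 + 3 × 3.2933 = 20.7262

20.73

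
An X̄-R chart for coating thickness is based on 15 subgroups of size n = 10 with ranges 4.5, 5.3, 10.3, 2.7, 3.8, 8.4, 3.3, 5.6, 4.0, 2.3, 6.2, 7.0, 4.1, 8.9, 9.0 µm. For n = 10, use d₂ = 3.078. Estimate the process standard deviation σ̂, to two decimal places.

R̄ = (4.5 + 5.3 + 10.3 + 2.7 + 3.8 + 8.4 + 3.3 + 5.6 + 4.0 + 2.3 + 6.2 + 7.0 + 4.1 + 8.9 + 9.0) / 15 = 5.6933
σ̂ = R̄ / d₂ = 5.6933 / 3.078 = 1.8497

1.85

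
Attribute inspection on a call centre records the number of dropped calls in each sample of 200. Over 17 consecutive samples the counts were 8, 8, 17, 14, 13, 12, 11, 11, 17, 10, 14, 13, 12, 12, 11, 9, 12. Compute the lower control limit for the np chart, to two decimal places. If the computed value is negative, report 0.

1.92

p̄ = Σdᵢ / (k·n) = 204 / (17 × 200) = 0.06000
LCL = np̄ − 3·√(np̄(1−p̄)) = 12.0000 − 3 × 3.3586 = 1.9243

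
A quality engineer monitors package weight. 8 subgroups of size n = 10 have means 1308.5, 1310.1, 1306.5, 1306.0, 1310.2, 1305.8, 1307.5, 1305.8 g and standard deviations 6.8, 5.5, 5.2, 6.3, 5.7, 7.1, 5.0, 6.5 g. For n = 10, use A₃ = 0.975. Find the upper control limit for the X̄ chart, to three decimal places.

1313.412

X̄̄ = (1308.5 + 1310.1 + 1306.5 + 1306.0 + 1310.2 + 1305.8 + 1307.5 + 1305.8) / 8 = 1307.5500
s̄ = (6.8 + 5.5 + 5.2 + 6.3 + 5.7 + 7.1 + 5.0 + 6.5) / 8 = 6.0125
UCL = X̄̄ + A₃·s̄ = 1307.5500 + 0.975 × 6.0125 = 1313.4122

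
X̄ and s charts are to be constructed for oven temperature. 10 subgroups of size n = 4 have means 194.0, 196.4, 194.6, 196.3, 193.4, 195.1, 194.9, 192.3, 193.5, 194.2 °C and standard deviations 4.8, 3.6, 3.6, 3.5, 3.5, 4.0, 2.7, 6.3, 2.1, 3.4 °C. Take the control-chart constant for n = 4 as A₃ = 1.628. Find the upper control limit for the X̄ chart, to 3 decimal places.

200.575

X̄̄ = (194.0 + 196.4 + 194.6 + 196.3 + 193.4 + 195.1 + 194.9 + 192.3 + 193.5 + 194.2) / 10 = 194.4700
s̄ = (4.8 + 3.6 + 3.6 + 3.5 + 3.5 + 4.0 + 2.7 + 6.3 + 2.1 + 3.4) / 10 = 3.7500
UCL = X̄̄ + A₃·s̄ = 194.4700 + 1.628 × 3.7500 = 200.5750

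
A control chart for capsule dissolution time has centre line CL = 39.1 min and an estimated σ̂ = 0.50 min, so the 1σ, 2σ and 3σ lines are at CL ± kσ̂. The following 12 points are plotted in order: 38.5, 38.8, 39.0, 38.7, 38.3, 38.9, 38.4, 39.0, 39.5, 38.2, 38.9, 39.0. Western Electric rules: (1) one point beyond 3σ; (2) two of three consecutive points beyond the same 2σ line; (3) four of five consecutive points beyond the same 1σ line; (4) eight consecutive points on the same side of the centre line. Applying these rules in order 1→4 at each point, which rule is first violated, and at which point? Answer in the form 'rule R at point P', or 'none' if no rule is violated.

rule 4 at point 8

Zone of each point (C = within 1σ̂, B = 1σ̂–2σ̂, A = 2σ̂–3σ̂, * = beyond 3σ̂; sign = side of CL): 1:-B, 2:-C, 3:-C, 4:-C, 5:-B, 6:-C, 7:-B, 8:-C, 9:+C, 10:-B, 11:-C, 12:-C
Rule 4 (eight consecutive points on the same side of the centre line) is satisfied at point 8.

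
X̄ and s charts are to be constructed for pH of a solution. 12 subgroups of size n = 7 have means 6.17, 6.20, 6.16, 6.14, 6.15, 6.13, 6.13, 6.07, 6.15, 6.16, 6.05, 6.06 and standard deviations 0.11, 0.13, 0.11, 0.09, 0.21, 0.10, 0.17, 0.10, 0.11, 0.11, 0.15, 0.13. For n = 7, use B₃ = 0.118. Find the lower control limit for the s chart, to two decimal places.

s̄ = (0.11 + 0.13 + 0.11 + 0.09 + 0.21 + 0.10 + 0.17 + 0.10 + 0.11 + 0.11 + 0.15 + 0.13) / 12 = 0.1267
LCL_s = B₃·s̄ = 0.118 × 0.1267 = 0.0149

0.01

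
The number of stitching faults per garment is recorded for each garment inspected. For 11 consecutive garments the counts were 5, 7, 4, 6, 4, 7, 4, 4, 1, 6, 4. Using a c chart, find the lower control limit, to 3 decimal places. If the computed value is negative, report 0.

0.000

c̄ = (5 + 7 + 4 + 6 + 4 + 7 + 4 + 4 + 1 + 6 + 4) / 11 = 52 / 11 = 4.7273
LCL = c̄ − 3√c̄ = 4.7273 − 3 × 2.1742 = -1.7954 → 0 (cannot be negative)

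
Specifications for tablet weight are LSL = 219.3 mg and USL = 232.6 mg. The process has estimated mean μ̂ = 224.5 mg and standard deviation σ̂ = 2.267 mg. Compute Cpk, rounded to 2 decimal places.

Cpu = (USL − μ̂) / (3σ̂) = (232.6 − 224.5) / (3 × 2.267) = 1.1910; Cpl = (μ̂ − LSL) / (3σ̂) = (224.5 − 219.3) / (3 × 2.267) = 0.7646; Cpk = min(Cpu, Cpl) = 0.7646

0.76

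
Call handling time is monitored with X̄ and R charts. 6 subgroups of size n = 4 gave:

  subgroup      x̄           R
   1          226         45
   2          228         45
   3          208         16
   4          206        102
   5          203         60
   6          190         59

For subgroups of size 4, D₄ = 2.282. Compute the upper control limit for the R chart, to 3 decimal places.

124.369

R̄ = (45 + 45 + 16 + 102 + 60 + 59) / 6 = 327.0000 / 6 = 54.5000
UCL_R = D₄·R̄ = 2.282 × 54.5000 = 124.3690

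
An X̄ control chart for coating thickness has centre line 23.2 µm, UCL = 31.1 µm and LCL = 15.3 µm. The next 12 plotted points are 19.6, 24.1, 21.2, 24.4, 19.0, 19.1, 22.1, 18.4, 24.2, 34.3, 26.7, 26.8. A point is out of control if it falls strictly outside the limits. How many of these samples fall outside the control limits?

1

Compare each point to [15.3, 31.1]: sample 10 = 34.3 > UCL.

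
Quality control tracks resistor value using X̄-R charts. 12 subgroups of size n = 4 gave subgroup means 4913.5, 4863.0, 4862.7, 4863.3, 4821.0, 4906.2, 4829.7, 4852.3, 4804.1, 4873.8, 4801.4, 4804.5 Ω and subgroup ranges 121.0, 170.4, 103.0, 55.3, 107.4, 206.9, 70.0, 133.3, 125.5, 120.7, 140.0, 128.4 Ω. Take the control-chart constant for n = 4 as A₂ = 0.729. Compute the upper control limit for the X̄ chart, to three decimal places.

4939.650

X̄̄ = (4913.5 + 4863.0 + 4862.7 + 4863.3 + 4821.0 + 4906.2 + 4829.7 + 4852.3 + 4804.1 + 4873.8 + 4801.4 + 4804.5) / 12 = 58195.5000 / 12 = 4849.6250
R̄ = (121.0 + 170.4 + 103.0 + 55.3 + 107.4 + 206.9 + 70.0 + 133.3 + 125.5 + 120.7 + 140.0 + 128.4) / 12 = 1481.9000 / 12 = 123.4917
UCL = X̄̄ + A₂·R̄ = 4849.6250 + 0.729 × 123.4917 = 4939.6504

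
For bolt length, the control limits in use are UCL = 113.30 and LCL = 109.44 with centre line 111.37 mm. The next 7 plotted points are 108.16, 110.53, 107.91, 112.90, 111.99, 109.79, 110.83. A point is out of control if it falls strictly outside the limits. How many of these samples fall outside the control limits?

2

Compare each point to [109.44, 113.30]: sample 1 = 108.16 < LCL; sample 3 = 107.91 < LCL.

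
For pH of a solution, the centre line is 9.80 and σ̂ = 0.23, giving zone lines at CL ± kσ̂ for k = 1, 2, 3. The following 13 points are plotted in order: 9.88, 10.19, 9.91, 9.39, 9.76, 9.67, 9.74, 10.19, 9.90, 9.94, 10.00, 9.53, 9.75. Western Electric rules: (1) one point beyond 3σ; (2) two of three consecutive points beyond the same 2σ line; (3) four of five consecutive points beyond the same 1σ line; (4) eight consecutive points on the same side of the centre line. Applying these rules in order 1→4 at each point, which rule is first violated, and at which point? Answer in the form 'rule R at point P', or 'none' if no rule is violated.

Zone of each point (C = within 1σ̂, B = 1σ̂–2σ̂, A = 2σ̂–3σ̂, * = beyond 3σ̂; sign = side of CL): 1:+C, 2:+B, 3:+C, 4:-B, 5:-C, 6:-C, 7:-C, 8:+B, 9:+C, 10:+C, 11:+C, 12:-B, 13:-C
No rule fires across all 13 points.

none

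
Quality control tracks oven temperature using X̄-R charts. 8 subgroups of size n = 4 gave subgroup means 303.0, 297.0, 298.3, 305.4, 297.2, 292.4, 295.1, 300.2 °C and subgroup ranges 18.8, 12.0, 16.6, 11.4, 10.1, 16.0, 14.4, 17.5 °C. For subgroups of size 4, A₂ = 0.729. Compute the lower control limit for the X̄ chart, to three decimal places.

X̄̄ = (303.0 + 297.0 + 298.3 + 305.4 + 297.2 + 292.4 + 295.1 + 300.2) / 8 = 2388.6000 / 8 = 298.5750
R̄ = (18.8 + 12.0 + 16.6 + 11.4 + 10.1 + 16.0 + 14.4 + 17.5) / 8 = 116.8000 / 8 = 14.6000
LCL = X̄̄ − A₂·R̄ = 298.5750 − 0.729 × 14.6000 = 287.9316

287.932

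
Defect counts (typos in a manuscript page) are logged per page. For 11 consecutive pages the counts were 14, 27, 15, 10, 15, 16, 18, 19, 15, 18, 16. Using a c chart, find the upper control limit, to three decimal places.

c̄ = (14 + 27 + 15 + 10 + 15 + 16 + 18 + 19 + 15 + 18 + 16) / 11 = 183 / 11 = 16.6364
UCL = c̄ + 3√c̄ = 16.6364 + 3 × √16.6364 = 16.6364 + 3 × 4.0788 = 28.8727

28.873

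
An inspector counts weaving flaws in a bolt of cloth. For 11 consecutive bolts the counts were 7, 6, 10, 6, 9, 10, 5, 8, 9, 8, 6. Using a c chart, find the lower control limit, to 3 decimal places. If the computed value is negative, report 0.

0.000

c̄ = (7 + 6 + 10 + 6 + 9 + 10 + 5 + 8 + 9 + 8 + 6) / 11 = 84 / 11 = 7.6364
LCL = c̄ − 3√c̄ = 7.6364 − 3 × 2.7634 = -0.6538 → 0 (cannot be negative)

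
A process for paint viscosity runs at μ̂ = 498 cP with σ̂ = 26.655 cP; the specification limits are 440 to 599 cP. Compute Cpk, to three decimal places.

0.725

Cpu = (USL − μ̂) / (3σ̂) = (599 − 498) / (3 × 26.655) = 1.2631; Cpl = (μ̂ − LSL) / (3σ̂) = (498 − 440) / (3 × 26.655) = 0.7253; Cpk = min(Cpu, Cpl) = 0.7253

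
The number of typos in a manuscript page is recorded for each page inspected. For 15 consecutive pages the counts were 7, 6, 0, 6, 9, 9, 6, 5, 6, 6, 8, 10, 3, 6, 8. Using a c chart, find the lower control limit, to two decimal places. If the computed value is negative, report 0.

0.00

c̄ = (7 + 6 + 0 + 6 + 9 + 9 + 6 + 5 + 6 + 6 + 8 + 10 + 3 + 6 + 8) / 15 = 95 / 15 = 6.3333
LCL = c̄ − 3√c̄ = 6.3333 − 3 × 2.5166 = -1.2165 → 0 (cannot be negative)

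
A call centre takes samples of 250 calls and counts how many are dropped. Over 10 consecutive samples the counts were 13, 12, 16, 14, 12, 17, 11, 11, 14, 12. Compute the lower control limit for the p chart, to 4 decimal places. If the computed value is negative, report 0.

p̄ = Σdᵢ / (k·n) = 132 / (10 × 250) = 0.05280
LCL = p̄ − 3·√(p̄(1−p̄)/n) = 0.05280 − 3 × 0.01414 = 0.01037

0.0104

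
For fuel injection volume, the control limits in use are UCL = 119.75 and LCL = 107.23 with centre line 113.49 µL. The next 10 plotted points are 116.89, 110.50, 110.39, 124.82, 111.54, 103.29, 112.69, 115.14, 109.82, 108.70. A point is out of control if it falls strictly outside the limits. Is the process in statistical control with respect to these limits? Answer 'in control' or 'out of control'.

out of control

Compare each point to [107.23, 119.75]: sample 4 = 124.82 > UCL; sample 6 = 103.29 < LCL.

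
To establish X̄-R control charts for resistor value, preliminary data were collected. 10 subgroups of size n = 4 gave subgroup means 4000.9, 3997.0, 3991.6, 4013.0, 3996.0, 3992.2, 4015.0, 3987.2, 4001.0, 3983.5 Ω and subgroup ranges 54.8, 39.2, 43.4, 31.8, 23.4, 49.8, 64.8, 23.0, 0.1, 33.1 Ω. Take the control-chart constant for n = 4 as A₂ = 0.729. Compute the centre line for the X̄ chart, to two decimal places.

3997.74

X̄̄ = (4000.9 + 3997.0 + 3991.6 + 4013.0 + 3996.0 + 3992.2 + 4015.0 + 3987.2 + 4001.0 + 3983.5) / 10 = 39977.4000 / 10 = 3997.7400
CL = X̄̄ = 3997.7400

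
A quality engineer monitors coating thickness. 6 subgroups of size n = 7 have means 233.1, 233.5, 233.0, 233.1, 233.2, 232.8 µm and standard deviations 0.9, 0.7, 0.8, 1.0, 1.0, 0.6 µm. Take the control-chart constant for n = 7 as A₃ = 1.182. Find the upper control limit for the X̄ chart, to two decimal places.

234.10

X̄̄ = (233.1 + 233.5 + 233.0 + 233.1 + 233.2 + 232.8) / 6 = 233.1167
s̄ = (0.9 + 0.7 + 0.8 + 1.0 + 1.0 + 0.6) / 6 = 0.8333
UCL = X̄̄ + A₃·s̄ = 233.1167 + 1.182 × 0.8333 = 234.1017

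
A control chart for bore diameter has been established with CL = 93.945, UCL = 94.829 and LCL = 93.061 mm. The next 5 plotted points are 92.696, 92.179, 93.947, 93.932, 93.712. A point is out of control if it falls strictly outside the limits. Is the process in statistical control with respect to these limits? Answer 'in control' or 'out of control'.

Compare each point to [93.061, 94.829]: sample 1 = 92.696 < LCL; sample 2 = 92.179 < LCL.

out of control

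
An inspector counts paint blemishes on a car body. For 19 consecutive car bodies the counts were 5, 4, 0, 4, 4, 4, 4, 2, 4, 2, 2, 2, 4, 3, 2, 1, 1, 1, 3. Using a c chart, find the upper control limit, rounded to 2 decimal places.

c̄ = (5 + 4 + 0 + 4 + 4 + 4 + 4 + 2 + 4 + 2 + 2 + 2 + 4 + 3 + 2 + 1 + 1 + 1 + 3) / 19 = 52 / 19 = 2.7368
UCL = c̄ + 3√c̄ = 2.7368 + 3 × √2.7368 = 2.7368 + 3 × 1.6543 = 7.6999

7.70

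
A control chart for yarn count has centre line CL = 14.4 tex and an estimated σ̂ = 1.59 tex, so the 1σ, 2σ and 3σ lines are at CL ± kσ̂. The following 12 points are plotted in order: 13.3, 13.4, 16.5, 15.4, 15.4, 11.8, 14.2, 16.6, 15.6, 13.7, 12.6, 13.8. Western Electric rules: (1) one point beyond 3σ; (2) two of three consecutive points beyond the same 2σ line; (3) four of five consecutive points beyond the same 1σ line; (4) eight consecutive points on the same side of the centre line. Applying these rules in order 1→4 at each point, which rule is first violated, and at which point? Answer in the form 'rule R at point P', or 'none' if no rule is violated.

none

Zone of each point (C = within 1σ̂, B = 1σ̂–2σ̂, A = 2σ̂–3σ̂, * = beyond 3σ̂; sign = side of CL): 1:-C, 2:-C, 3:+B, 4:+C, 5:+C, 6:-B, 7:-C, 8:+B, 9:+C, 10:-C, 11:-B, 12:-C
No rule fires across all 12 points.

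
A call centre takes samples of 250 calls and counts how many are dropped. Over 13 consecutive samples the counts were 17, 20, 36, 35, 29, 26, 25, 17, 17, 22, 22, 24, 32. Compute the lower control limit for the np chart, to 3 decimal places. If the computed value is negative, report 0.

p̄ = Σdᵢ / (k·n) = 322 / (13 × 250) = 0.09908
LCL = np̄ − 3·√(np̄(1−p̄)) = 24.7692 − 3 × 4.7239 = 10.5975

10.598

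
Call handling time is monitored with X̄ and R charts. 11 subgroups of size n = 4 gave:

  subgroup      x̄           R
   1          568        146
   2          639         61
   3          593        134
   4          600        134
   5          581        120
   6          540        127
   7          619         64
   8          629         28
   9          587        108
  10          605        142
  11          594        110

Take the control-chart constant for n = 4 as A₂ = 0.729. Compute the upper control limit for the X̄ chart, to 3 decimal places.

X̄̄ = (568 + 639 + 593 + 600 + 581 + 540 + 619 + 629 + 587 + 605 + 594) / 11 = 6555.0000 / 11 = 595.9091
R̄ = (146 + 61 + 134 + 134 + 120 + 127 + 64 + 28 + 108 + 142 + 110) / 11 = 1174.0000 / 11 = 106.7273
UCL = X̄̄ + A₂·R̄ = 595.9091 + 0.729 × 106.7273 = 673.7133

673.713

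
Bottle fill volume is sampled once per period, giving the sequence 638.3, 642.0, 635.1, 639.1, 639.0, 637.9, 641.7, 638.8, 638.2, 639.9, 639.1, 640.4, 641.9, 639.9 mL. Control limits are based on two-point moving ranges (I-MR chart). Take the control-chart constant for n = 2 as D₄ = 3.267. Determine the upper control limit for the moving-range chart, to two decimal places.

Moving ranges: 3.7, 6.9, 4.0, 0.1, 1.1, 3.8, 2.9, 0.6, 1.7, 0.8, 1.3, 1.5, 2.0; M̄R̄ = 30.4000 / 13 = 2.3385
UCL_MR = D₄·M̄R̄ = 3.267 × 2.3385 = 7.6398

7.64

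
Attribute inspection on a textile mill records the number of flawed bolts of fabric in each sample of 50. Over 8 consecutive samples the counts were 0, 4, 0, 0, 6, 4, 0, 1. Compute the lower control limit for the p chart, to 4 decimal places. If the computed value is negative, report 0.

0.0000

p̄ = Σdᵢ / (k·n) = 15 / (8 × 50) = 0.03750
LCL = p̄ − 3·√(p̄(1−p̄)/n) = 0.03750 − 3 × 0.02687 = -0.04310 → 0 (negative, so LCL = 0)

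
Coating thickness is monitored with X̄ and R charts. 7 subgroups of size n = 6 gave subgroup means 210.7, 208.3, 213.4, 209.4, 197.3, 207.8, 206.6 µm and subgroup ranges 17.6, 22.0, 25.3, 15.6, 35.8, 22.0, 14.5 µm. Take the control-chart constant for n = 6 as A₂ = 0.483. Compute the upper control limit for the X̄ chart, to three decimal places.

218.186

X̄̄ = (210.7 + 208.3 + 213.4 + 209.4 + 197.3 + 207.8 + 206.6) / 7 = 1453.5000 / 7 = 207.6429
R̄ = (17.6 + 22.0 + 25.3 + 15.6 + 35.8 + 22.0 + 14.5) / 7 = 152.8000 / 7 = 21.8286
UCL = X̄̄ + A₂·R̄ = 207.6429 + 0.483 × 21.8286 = 218.1861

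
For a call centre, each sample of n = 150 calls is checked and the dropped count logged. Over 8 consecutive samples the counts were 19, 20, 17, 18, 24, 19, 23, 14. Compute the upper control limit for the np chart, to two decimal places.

p̄ = Σdᵢ / (k·n) = 154 / (8 × 150) = 0.12833
UCL = np̄ + 3·√(np̄(1−p̄)) = 19.2500 + 3 × √(19.2500×0.87167) = 19.2500 + 3 × 4.0963 = 31.5389

31.54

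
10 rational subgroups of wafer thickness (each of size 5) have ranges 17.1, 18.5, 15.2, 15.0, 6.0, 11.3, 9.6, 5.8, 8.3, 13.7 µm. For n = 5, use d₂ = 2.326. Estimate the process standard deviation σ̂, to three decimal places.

5.181

R̄ = (17.1 + 18.5 + 15.2 + 15.0 + 6.0 + 11.3 + 9.6 + 5.8 + 8.3 + 13.7) / 10 = 12.0500
σ̂ = R̄ / d₂ = 12.0500 / 2.326 = 5.1806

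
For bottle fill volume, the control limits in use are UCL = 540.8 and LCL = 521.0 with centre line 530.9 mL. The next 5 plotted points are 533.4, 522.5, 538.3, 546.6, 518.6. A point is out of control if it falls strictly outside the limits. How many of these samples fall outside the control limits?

2

Compare each point to [521.0, 540.8]: sample 4 = 546.6 > UCL; sample 5 = 518.6 < LCL.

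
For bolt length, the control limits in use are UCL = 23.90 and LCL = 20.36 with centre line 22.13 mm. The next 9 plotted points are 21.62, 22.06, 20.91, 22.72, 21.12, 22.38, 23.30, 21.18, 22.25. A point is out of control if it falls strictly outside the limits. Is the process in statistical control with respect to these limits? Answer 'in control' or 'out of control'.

in control

All 9 points lie within [20.36, 23.90].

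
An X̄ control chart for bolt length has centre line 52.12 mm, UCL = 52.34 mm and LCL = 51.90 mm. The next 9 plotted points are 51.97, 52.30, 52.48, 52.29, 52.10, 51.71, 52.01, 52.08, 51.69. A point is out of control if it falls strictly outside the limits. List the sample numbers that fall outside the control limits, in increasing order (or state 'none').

3, 6, 9

Compare each point to [51.90, 52.34]: sample 3 = 52.48 > UCL; sample 6 = 51.71 < LCL; sample 9 = 51.69 < LCL.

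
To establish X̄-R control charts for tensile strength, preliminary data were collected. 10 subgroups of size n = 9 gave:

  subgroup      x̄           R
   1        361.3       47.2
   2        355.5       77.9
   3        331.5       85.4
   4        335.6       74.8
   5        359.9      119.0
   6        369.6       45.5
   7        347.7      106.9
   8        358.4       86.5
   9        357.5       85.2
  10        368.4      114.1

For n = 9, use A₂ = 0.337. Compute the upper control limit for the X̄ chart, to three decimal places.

382.932

X̄̄ = (361.3 + 355.5 + 331.5 + 335.6 + 359.9 + 369.6 + 347.7 + 358.4 + 357.5 + 368.4) / 10 = 3545.4000 / 10 = 354.5400
R̄ = (47.2 + 77.9 + 85.4 + 74.8 + 119.0 + 45.5 + 106.9 + 86.5 + 85.2 + 114.1) / 10 = 842.5000 / 10 = 84.2500
UCL = X̄̄ + A₂·R̄ = 354.5400 + 0.337 × 84.2500 = 382.9323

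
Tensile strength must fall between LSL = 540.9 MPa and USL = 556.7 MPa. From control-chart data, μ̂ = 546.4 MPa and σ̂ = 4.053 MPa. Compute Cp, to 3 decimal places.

0.650

Cp = (USL − LSL) / (6σ̂) = (556.7 − 540.9) / (6 × 4.053) = 15.8000 / 24.3180 = 0.6497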